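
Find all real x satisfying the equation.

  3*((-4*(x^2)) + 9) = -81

Step 1. [3*((-4*(x^2)) + 9) = -81] leading coefficient 3: divide by 3 ⇒ div: (-4*(x^2)) + 9 = -27.
Step 2. [(-4*(x^2)) + 9 = -27] the outer +9 inverts by subtracting 9 ⇒ sub: -4*(x^2) = -36.
Step 3. [-4*(x^2) = -36] -4 out front; divide by -4. So div: x^2 = 9.
Step 4. [x^2 = 9] LHS squared, RHS 9 ≥ 0: apply √ (±), so sqrt: x = 3 or -3.

Answer: x ∈ {-3, 3}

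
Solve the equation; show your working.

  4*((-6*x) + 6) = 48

Step 1. [4*((-6*x) + 6) = 48] divide by the outer 4 ⇒ div: (-6*x) + 6 = 12.
Step 2. [(-6*x) + 6 = 12] -6 | LHS and -6 | 12: pull -6 out. So factor: x - 1 = -2.
Step 3. [x - 1 = -2] peel the -1: add 1 from each side. So sub: x = -1.

Answer: x ∈ {-1}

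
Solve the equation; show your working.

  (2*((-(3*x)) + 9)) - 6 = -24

Step 1. [(2*((-(3*x)) + 9)) - 6 = -24] common factor 2 (LHS and -24) — divide through. So factor: ((-(3*x)) + 9) - 3 = -12.
Step 2. [((-(3*x)) + 9) - 3 = -12] the outer -3 inverts by adding 3. So sub: (-(3*x)) + 9 = -9.
Step 3. [(-(3*x)) + 9 = -9] subtract 9: x sits inside (… + 9), so sub: -(3*x) = -18.
Step 4. [-(3*x) = -18] flip signs both sides ⇒ neg: 3*x = 18.
Step 5. [3*x = 18] LHS = 3·(…); ÷3 both sides ⇒ div: x = 6.

Answer: x ∈ {6}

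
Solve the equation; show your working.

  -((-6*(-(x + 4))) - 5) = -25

Step 1. [-((-6*(-(x + 4))) - 5) = -25] LHS negated; negate both sides ⇒ neg: (-6*(-(x + 4))) - 5 = 25.
Step 2. [(-6*(-(x + 4))) - 5 = 25] add 5: x sits inside (… - 5) ⇒ sub: -6*(-(x + 4)) = 30.
Step 3. [-6*(-(x + 4)) = 30] divide by the outer -6 ⇒ div: -(x + 4) = -5.
Step 4. [-(x + 4) = -5] flip signs both sides, so neg: x + 4 = 5.
Step 5. [x + 4 = 5] the outer +4 inverts by subtracting 4 ⇒ sub: x = 1.

Answer: x ∈ {1}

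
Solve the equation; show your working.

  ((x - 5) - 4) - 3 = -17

Step 1. [((x - 5) - 4) - 3 = -17] peel the -3: add 3 from each side. So sub: (x - 5) - 4 = -14.
Step 2. [(x - 5) - 4 = -14] add 4: x sits inside (… - 4) ⇒ sub: x - 5 = -10.
Step 3. [x - 5 = -10] add 5: x sits inside (… - 5), so sub: x = -5.

Answer: x ∈ {-5}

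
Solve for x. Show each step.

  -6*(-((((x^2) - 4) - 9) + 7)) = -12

Step 1. [-6*(-((((x^2) - 4) - 9) + 7)) = -12] -6 out front; divide by -6. So div: -((((x^2) - 4) - 9) + 7) = 2.
Step 2. [-((((x^2) - 4) - 9) + 7) = 2] leading − — multiply by −1, so neg: (((x^2) - 4) - 9) + 7 = -2.
Step 3. [(((x^2) - 4) - 9) + 7 = -2] subtract 7: x sits inside (… + 7). So sub: ((x^2) - 4) - 9 = -9.
Step 4. [((x^2) - 4) - 9 = -9] peel the -9: add 9 from each side. So sub: (x^2) - 4 = 0.
Step 5. [(x^2) - 4 = 0] 4 comes off first (add 4), so sub: x^2 = 4.
Step 6. [x^2 = 4] √ both sides: 4 ≥ 0 gives two branches ⇒ sqrt: x = 2 or -2.

Answer: x ∈ {-2, 2}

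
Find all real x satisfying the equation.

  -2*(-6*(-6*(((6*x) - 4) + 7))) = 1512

Step 1. [-2*(-6*(-6*(((6*x) - 4) + 7))) = 1512] -2·(inner) — divide through by -2, so div: -6*(-6*(((6*x) - 4) + 7)) = -756.
Step 2. [-6*(-6*(((6*x) - 4) + 7)) = -756] LHS = -6·(…); ÷-6 both sides. So div: -6*(((6*x) - 4) + 7) = 126.
Step 3. [-6*(((6*x) - 4) + 7) = 126] leading coefficient -6: divide by -6 ⇒ div: ((6*x) - 4) + 7 = -21.
Step 4. [((6*x) - 4) + 7 = -21] +7 is outermost — subtract 7 both sides. So sub: (6*x) - 4 = -28.
Step 5. [(6*x) - 4 = -28] 4 comes off first (add 4) ⇒ sub: 6*x = -24.
Step 6. [6*x = -24] divide by the outer 6. So div: x = -4.

Answer: x ∈ {-4}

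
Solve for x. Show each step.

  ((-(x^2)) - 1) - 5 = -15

Step 1. [((-(x^2)) - 1) - 5 = -15] -5 is outermost — add 5 both sides, so sub: (-(x^2)) - 1 = -10.
Step 2. [(-(x^2)) - 1 = -10] the outer -1 inverts by adding 1. So sub: -(x^2) = -9.
Step 3. [-(x^2) = -9] flip signs both sides, so neg: x^2 = 9.
Step 4. [x^2 = 9] LHS squared, RHS 9 ≥ 0: apply √ (±). So sqrt: x = 3 or -3.

Answer: x ∈ {-3, 3}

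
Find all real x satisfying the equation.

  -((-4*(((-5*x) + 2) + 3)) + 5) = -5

Step 1. [-((-4*(((-5*x) + 2) + 3)) + 5) = -5] leading − — multiply by −1. So neg: (-4*(((-5*x) + 2) + 3)) + 5 = 5.
Step 2. [(-4*(((-5*x) + 2) + 3)) + 5 = 5] +5 is outermost — subtract 5 both sides, so sub: -4*(((-5*x) + 2) + 3) = 0.
Step 3. [-4*(((-5*x) + 2) + 3) = 0] -4 out front; divide by -4 ⇒ div: ((-5*x) + 2) + 3 = 0.
Step 4. [((-5*x) + 2) + 3 = 0] +3 is outermost — subtract 3 both sides, so sub: (-5*x) + 2 = -3.
Step 5. [(-5*x) + 2 = -3] the outer +2 inverts by subtracting 2. So sub: -5*x = -5.
Step 6. [-5*x = -5] -5·(inner) — divide through by -5. So div: x = 1.

Answer: x ∈ {1}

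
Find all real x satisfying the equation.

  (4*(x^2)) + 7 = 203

Step 1. [(4*(x^2)) + 7 = 203] the outer +7 inverts by subtracting 7, so sub: 4*(x^2) = 196.
Step 2. [4*(x^2) = 196] 4 out front; divide by 4. So div: x^2 = 49.
Step 3. [x^2 = 49] LHS squared, RHS 49 ≥ 0: apply √ (±) ⇒ sqrt: x = 7 or -7.

Answer: x ∈ {-7, 7}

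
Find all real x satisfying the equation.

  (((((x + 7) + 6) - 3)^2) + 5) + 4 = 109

Step 1. [(((((x + 7) + 6) - 3)^2) + 5) + 4 = 109] subtract 4: x sits inside (… + 4). So sub: ((((x + 7) + 6) - 3)^2) + 5 = 105.
Step 2. [((((x + 7) + 6) - 3)^2) + 5 = 105] peel the +5: subtract 5 from each side. So sub: (((x + 7) + 6) - 3)^2 = 100.
Step 3. [(((x + 7) + 6) - 3)^2 = 100] LHS squared, RHS 100 ≥ 0: apply √ (±), so sqrt: ((x + 7) + 6) - 3 = 10 or -10.
Step 4. [((x + 7) + 6) - 3 = 10 or -10] add 3: x sits inside (… - 3), so sub: (x + 7) + 6 = 13 or -7.
Step 5. [(x + 7) + 6 = 13 or -7] +6 is outermost — subtract 6 both sides, so sub: x + 7 = 7 or -13.
Step 6. [x + 7 = 7 or -13] peel the +7: subtract 7 from each side ⇒ sub: x = 0 or -20.

Answer: x ∈ {-20, 0}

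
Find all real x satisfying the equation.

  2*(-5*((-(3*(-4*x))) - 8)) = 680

Step 1. [2*(-5*((-(3*(-4*x))) - 8)) = 680] leading coefficient 2: divide by 2 ⇒ div: -5*((-(3*(-4*x))) - 8) = 340.
Step 2. [-5*((-(3*(-4*x))) - 8) = 340] leading coefficient -5: divide by -5, so div: (-(3*(-4*x))) - 8 = -68.
Step 3. [(-(3*(-4*x))) - 8 = -68] 8 comes off first (add 8) ⇒ sub: -(3*(-4*x)) = -60.
Step 4. [-(3*(-4*x)) = -60] LHS negated; negate both sides, so neg: 3*(-4*x) = 60.
Step 5. [3*(-4*x) = 60] divide by the outer 3. So div: -4*x = 20.
Step 6. [-4*x = 20] -4 out front; divide by -4 ⇒ div: x = -5.

Answer: x ∈ {-5}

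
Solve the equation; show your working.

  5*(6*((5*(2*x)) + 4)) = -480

Step 1. [5*(6*((5*(2*x)) + 4)) = -480] LHS = 5·(…); ÷5 both sides ⇒ div: 6*((5*(2*x)) + 4) = -96.
Step 2. [6*((5*(2*x)) + 4) = -96] leading coefficient 6: divide by 6 ⇒ div: (5*(2*x)) + 4 = -16.
Step 3. [(5*(2*x)) + 4 = -16] 4 comes off first (subtract 4). So sub: 5*(2*x) = -20.
Step 4. [5*(2*x) = -20] LHS = 5·(…); ÷5 both sides ⇒ div: 2*x = -4.
Step 5. [2*x = -4] 2 out front; divide by 2, so div: x = -2.

Answer: x ∈ {-2}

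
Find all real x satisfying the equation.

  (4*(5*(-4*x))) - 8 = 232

Step 1. [(4*(5*(-4*x))) - 8 = 232] 4 divides every term; factor it out, so factor: (5*(-4*x)) - 2 = 58.
Step 2. [(5*(-4*x)) - 2 = 58] add 2: x sits inside (… - 2) ⇒ sub: 5*(-4*x) = 60.
Step 3. [5*(-4*x) = 60] 5 out front; divide by 5 ⇒ div: -4*x = 12.
Step 4. [-4*x = 12] -4 out front; divide by -4, so div: x = -3.

Answer: x ∈ {-3}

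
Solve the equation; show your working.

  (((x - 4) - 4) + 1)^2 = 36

Step 1. [(((x - 4) - 4) + 1)^2 = 36] √ both sides: 36 ≥ 0 gives two branches. So sqrt: ((x - 4) - 4) + 1 = 6 or -6.
Step 2. [((x - 4) - 4) + 1 = 6 or -6] 1 comes off first (subtract 1), so sub: (x - 4) - 4 = 5 or -7.
Step 3. [(x - 4) - 4 = 5 or -7] add 4: x sits inside (… - 4), so sub: x - 4 = 9 or -3.
Step 4. [x - 4 = 9 or -3] peel the -4: add 4 from each side. So sub: x = 13 or 1.

Answer: x ∈ {1, 13}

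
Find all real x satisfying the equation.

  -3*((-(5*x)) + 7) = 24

Step 1. [-3*((-(5*x)) + 7) = 24] divide by the outer -3, so div: (-(5*x)) + 7 = -8.
Step 2. [(-(5*x)) + 7 = -8] 7 comes off first (subtract 7). So sub: -(5*x) = -15.
Step 3. [-(5*x) = -15] flip signs both sides. So neg: 5*x = 15.
Step 4. [5*x = 15] 5 out front; divide by 5, so div: x = 3.

Answer: x ∈ {3}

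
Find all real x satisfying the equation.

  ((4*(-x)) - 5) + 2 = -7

Step 1. [((4*(-x)) - 5) + 2 = -7] subtract 2: x sits inside (… + 2). So sub: (4*(-x)) - 5 = -9.
Step 2. [(4*(-x)) - 5 = -9] 5 comes off first (add 5). So sub: 4*(-x) = -4.
Step 3. [4*(-x) = -4] 4 out front; divide by 4. So div: -x = -1.
Step 4. [-x = -1] flip signs both sides, so neg: x = 1.

Answer: x ∈ {1}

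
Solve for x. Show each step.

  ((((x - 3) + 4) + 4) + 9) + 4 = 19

Step 1. [((((x - 3) + 4) + 4) + 9) + 4 = 19] peel the +4: subtract 4 from each side, so sub: (((x - 3) + 4) + 4) + 9 = 15.
Step 2. [(((x - 3) + 4) + 4) + 9 = 15] +9 is outermost — subtract 9 both sides ⇒ sub: ((x - 3) + 4) + 4 = 6.
Step 3. [((x - 3) + 4) + 4 = 6] the outer +4 inverts by subtracting 4. So sub: (x - 3) + 4 = 2.
Step 4. [(x - 3) + 4 = 2] +4 is outermost — subtract 4 both sides. So sub: x - 3 = -2.
Step 5. [x - 3 = -2] the outer -3 inverts by adding 3, so sub: x = 1.

Answer: x ∈ {1}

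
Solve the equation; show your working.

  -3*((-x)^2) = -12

Step 1. [-3*((-x)^2) = -12] leading coefficient -3: divide by -3, so div: (-x)^2 = 4.
Step 2. [(-x)^2 = 4] √ both sides: 4 ≥ 0 gives two branches. So sqrt: -x = 2 or -2.
Step 3. [-x = 2 or -2] LHS negated; negate both sides, so neg: x = -2 or 2.

Answer: x ∈ {-2, 2}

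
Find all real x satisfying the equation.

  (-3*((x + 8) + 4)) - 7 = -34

Step 1. [(-3*((x + 8) + 4)) - 7 = -34] the outer -7 inverts by adding 7, so sub: -3*((x + 8) + 4) = -27.
Step 2. [-3*((x + 8) + 4) = -27] -3·(inner) — divide through by -3, so div: (x + 8) + 4 = 9.
Step 3. [(x + 8) + 4 = 9] the outer +4 inverts by subtracting 4. So sub: x + 8 = 5.
Step 4. [x + 8 = 5] 8 comes off first (subtract 8). So sub: x = -3.

Answer: x ∈ {-3}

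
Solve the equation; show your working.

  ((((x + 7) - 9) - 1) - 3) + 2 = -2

Step 1. [((((x + 7) - 9) - 1) - 3) + 2 = -2] the outer +2 inverts by subtracting 2 ⇒ sub: (((x + 7) - 9) - 1) - 3 = -4.
Step 2. [(((x + 7) - 9) - 1) - 3 = -4] 3 comes off first (add 3) ⇒ sub: ((x + 7) - 9) - 1 = -1.
Step 3. [((x + 7) - 9) - 1 = -1] peel the -1: add 1 from each side ⇒ sub: (x + 7) - 9 = 0.
Step 4. [(x + 7) - 9 = 0] -9 is outermost — add 9 both sides ⇒ sub: x + 7 = 9.
Step 5. [x + 7 = 9] +7 is outermost — subtract 7 both sides ⇒ sub: x = 2.

Answer: x ∈ {2}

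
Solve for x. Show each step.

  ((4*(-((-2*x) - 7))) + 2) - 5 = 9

Step 1. [((4*(-((-2*x) - 7))) + 2) - 5 = 9] -5 is outermost — add 5 both sides, so sub: (4*(-((-2*x) - 7))) + 2 = 14.
Step 2. [(4*(-((-2*x) - 7))) + 2 = 14] peel the +2: subtract 2 from each side. So sub: 4*(-((-2*x) - 7)) = 12.
Step 3. [4*(-((-2*x) - 7)) = 12] 4 out front; divide by 4, so div: -((-2*x) - 7) = 3.
Step 4. [-((-2*x) - 7) = 3] LHS negated; negate both sides. So neg: (-2*x) - 7 = -3.
Step 5. [(-2*x) - 7 = -3] 7 comes off first (add 7), so sub: -2*x = 4.
Step 6. [-2*x = 4] -2·(inner) — divide through by -2, so div: x = -2.

Answer: x ∈ {-2}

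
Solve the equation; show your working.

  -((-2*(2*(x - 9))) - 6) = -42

Step 1. [-((-2*(2*(x - 9))) - 6) = -42] flip signs both sides, so neg: (-2*(2*(x - 9))) - 6 = 42.
Step 2. [(-2*(2*(x - 9))) - 6 = 42] -2 | LHS and -2 | 42: pull -2 out, so factor: (2*(x - 9)) + 3 = -21.
Step 3. [(2*(x - 9)) + 3 = -21] peel the +3: subtract 3 from each side. So sub: 2*(x - 9) = -24.
Step 4. [2*(x - 9) = -24] divide by the outer 2. So div: x - 9 = -12.
Step 5. [x - 9 = -12] peel the -9: add 9 from each side ⇒ sub: x = -3.

Answer: x ∈ {-3}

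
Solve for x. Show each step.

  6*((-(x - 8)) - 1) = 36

Step 1. [6*((-(x - 8)) - 1) = 36] divide by the outer 6. So div: (-(x - 8)) - 1 = 6.
Step 2. [(-(x - 8)) - 1 = 6] peel the -1: add 1 from each side ⇒ sub: -(x - 8) = 7.
Step 3. [-(x - 8) = 7] flip signs both sides, so neg: x - 8 = -7.
Step 4. [x - 8 = -7] peel the -8: add 8 from each side ⇒ sub: x = 1.

Answer: x ∈ {1}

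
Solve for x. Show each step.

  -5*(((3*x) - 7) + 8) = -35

Step 1. [-5*(((3*x) - 7) + 8) = -35] LHS = -5·(…); ÷-5 both sides ⇒ div: ((3*x) - 7) + 8 = 7.
Step 2. [((3*x) - 7) + 8 = 7] peel the +8: subtract 8 from each side, so sub: (3*x) - 7 = -1.
Step 3. [(3*x) - 7 = -1] peel the -7: add 7 from each side, so sub: 3*x = 6.
Step 4. [3*x = 6] 3 out front; divide by 3, so div: x = 2.

Answer: x ∈ {2}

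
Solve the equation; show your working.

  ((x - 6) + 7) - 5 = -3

Step 1. [((x - 6) + 7) - 5 = -3] the outer -5 inverts by adding 5 ⇒ sub: (x - 6) + 7 = 2.
Step 2. [(x - 6) + 7 = 2] subtract 7: x sits inside (… + 7), so sub: x - 6 = -5.
Step 3. [x - 6 = -5] peel the -6: add 6 from each side, so sub: x = 1.

Answer: x ∈ {1}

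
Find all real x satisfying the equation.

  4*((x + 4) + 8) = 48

Step 1. [4*((x + 4) + 8) = 48] leading coefficient 4: divide by 4. So div: (x + 4) + 8 = 12.
Step 2. [(x + 4) + 8 = 12] +8 is outermost — subtract 8 both sides ⇒ sub: x + 4 = 4.
Step 3. [x + 4 = 4] 4 comes off first (subtract 4), so sub: x = 0.

Answer: x ∈ {0}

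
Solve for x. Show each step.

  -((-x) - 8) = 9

Step 1. [-((-x) - 8) = 9] leading − — multiply by −1 ⇒ neg: (-x) - 8 = -9.
Step 2. [(-x) - 8 = -9] 8 comes off first (add 8), so sub: -x = -1.
Step 3. [-x = -1] flip signs both sides. So neg: x = 1.

Answer: x ∈ {1}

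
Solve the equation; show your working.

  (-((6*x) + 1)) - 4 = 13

Step 1. [(-((6*x) + 1)) - 4 = 13] add 4: x sits inside (… - 4) ⇒ sub: -((6*x) + 1) = 17.
Step 2. [-((6*x) + 1) = 17] flip signs both sides, so neg: (6*x) + 1 = -17.
Step 3. [(6*x) + 1 = -17] 1 comes off first (subtract 1), so sub: 6*x = -18.
Step 4. [6*x = -18] LHS = 6·(…); ÷6 both sides ⇒ div: x = -3.

Answer: x ∈ {-3}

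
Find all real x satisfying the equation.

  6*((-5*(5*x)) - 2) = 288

Step 1. [6*((-5*(5*x)) - 2) = 288] leading coefficient 6: divide by 6 ⇒ div: (-5*(5*x)) - 2 = 48.
Step 2. [(-5*(5*x)) - 2 = 48] peel the -2: add 2 from each side. So sub: -5*(5*x) = 50.
Step 3. [-5*(5*x) = 50] -5 out front; divide by -5. So div: 5*x = -10.
Step 4. [5*x = -10] 5·(inner) — divide through by 5 ⇒ div: x = -2.

Answer: x ∈ {-2}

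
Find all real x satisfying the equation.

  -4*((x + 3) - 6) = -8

Step 1. [-4*((x + 3) - 6) = -8] divide by the outer -4 ⇒ div: (x + 3) - 6 = 2.
Step 2. [(x + 3) - 6 = 2] peel the -6: add 6 from each side, so sub: x + 3 = 8.
Step 3. [x + 3 = 8] 3 comes off first (subtract 3), so sub: x = 5.

Answer: x ∈ {5}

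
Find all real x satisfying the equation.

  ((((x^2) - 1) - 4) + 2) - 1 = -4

Step 1. [((((x^2) - 1) - 4) + 2) - 1 = -4] -1 is outermost — add 1 both sides ⇒ sub: (((x^2) - 1) - 4) + 2 = -3.
Step 2. [(((x^2) - 1) - 4) + 2 = -3] +2 is outermost — subtract 2 both sides, so sub: ((x^2) - 1) - 4 = -5.
Step 3. [((x^2) - 1) - 4 = -5] -4 is outermost — add 4 both sides. So sub: (x^2) - 1 = -1.
Step 4. [(x^2) - 1 = -1] 1 comes off first (add 1), so sub: x^2 = 0.
Step 5. [x^2 = 0] LHS squared, RHS 0 ≥ 0: apply √ (±) ⇒ sqrt: x = 0.

Answer: x ∈ {0}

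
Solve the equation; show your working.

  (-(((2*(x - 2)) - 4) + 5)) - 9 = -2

Step 1. [(-(((2*(x - 2)) - 4) + 5)) - 9 = -2] -9 is outermost — add 9 both sides. So sub: -(((2*(x - 2)) - 4) + 5) = 7.
Step 2. [-(((2*(x - 2)) - 4) + 5) = 7] flip signs both sides, so neg: ((2*(x - 2)) - 4) + 5 = -7.
Step 3. [((2*(x - 2)) - 4) + 5 = -7] peel the +5: subtract 5 from each side, so sub: (2*(x - 2)) - 4 = -12.
Step 4. [(2*(x - 2)) - 4 = -12] add 4: x sits inside (… - 4), so sub: 2*(x - 2) = -8.
Step 5. [2*(x - 2) = -8] leading coefficient 2: divide by 2 ⇒ div: x - 2 = -4.
Step 6. [x - 2 = -4] -2 is outermost — add 2 both sides ⇒ sub: x = -2.

Answer: x ∈ {-2}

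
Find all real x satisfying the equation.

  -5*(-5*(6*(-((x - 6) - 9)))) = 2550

Step 1. [-5*(-5*(6*(-((x - 6) - 9)))) = 2550] divide by the outer -5. So div: -5*(6*(-((x - 6) - 9))) = -510.
Step 2. [-5*(6*(-((x - 6) - 9))) = -510] LHS = -5·(…); ÷-5 both sides. So div: 6*(-((x - 6) - 9)) = 102.
Step 3. [6*(-((x - 6) - 9)) = 102] 6 out front; divide by 6. So div: -((x - 6) - 9) = 17.
Step 4. [-((x - 6) - 9) = 17] LHS negated; negate both sides, so neg: (x - 6) - 9 = -17.
Step 5. [(x - 6) - 9 = -17] 9 comes off first (add 9) ⇒ sub: x - 6 = -8.
Step 6. [x - 6 = -8] peel the -6: add 6 from each side. So sub: x = -2.

Answer: x ∈ {-2}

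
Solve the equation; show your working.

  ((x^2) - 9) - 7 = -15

Step 1. [((x^2) - 9) - 7 = -15] 7 comes off first (add 7) ⇒ sub: (x^2) - 9 = -8.
Step 2. [(x^2) - 9 = -8] 9 comes off first (add 9). So sub: x^2 = 1.
Step 3. [x^2 = 1] √ both sides: 1 ≥ 0 gives two branches, so sqrt: x = 1 or -1.

Answer: x ∈ {-1, 1}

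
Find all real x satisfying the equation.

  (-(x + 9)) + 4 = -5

Step 1. [(-(x + 9)) + 4 = -5] subtract 4: x sits inside (… + 4) ⇒ sub: -(x + 9) = -9.
Step 2. [-(x + 9) = -9] flip signs both sides, so neg: x + 9 = 9.
Step 3. [x + 9 = 9] 9 comes off first (subtract 9), so sub: x = 0.

Answer: x ∈ {0}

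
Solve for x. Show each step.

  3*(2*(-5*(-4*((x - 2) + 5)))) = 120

Step 1. [3*(2*(-5*(-4*((x - 2) + 5)))) = 120] divide by the outer 3. So div: 2*(-5*(-4*((x - 2) + 5))) = 40.
Step 2. [2*(-5*(-4*((x - 2) + 5))) = 40] 2·(inner) — divide through by 2, so div: -5*(-4*((x - 2) + 5)) = 20.
Step 3. [-5*(-4*((x - 2) + 5)) = 20] divide by the outer -5. So div: -4*((x - 2) + 5) = -4.
Step 4. [-4*((x - 2) + 5) = -4] leading coefficient -4: divide by -4. So div: (x - 2) + 5 = 1.
Step 5. [(x - 2) + 5 = 1] 5 comes off first (subtract 5), so sub: x - 2 = -4.
Step 6. [x - 2 = -4] -2 is outermost — add 2 both sides, so sub: x = -2.

Answer: x ∈ {-2}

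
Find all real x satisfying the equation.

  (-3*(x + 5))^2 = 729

Step 1. [(-3*(x + 5))^2 = 729] 729 ≥ 0, LHS is (·)² — take ±√, so sqrt: -3*(x + 5) = 27 or -27.
Step 2. [-3*(x + 5) = 27 or -27] -3·(inner) — divide through by -3 ⇒ div: x + 5 = -9 or 9.
Step 3. [x + 5 = -9 or 9] +5 is outermost — subtract 5 both sides ⇒ sub: x = -14 or 4.

Answer: x ∈ {-14, 4}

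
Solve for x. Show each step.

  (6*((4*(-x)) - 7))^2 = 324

Step 1. [(6*((4*(-x)) - 7))^2 = 324] √ both sides: 324 ≥ 0 gives two branches. So sqrt: 6*((4*(-x)) - 7) = 18 or -18.
Step 2. [6*((4*(-x)) - 7) = 18 or -18] divide by the outer 6, so div: (4*(-x)) - 7 = 3 or -3.
Step 3. [(4*(-x)) - 7 = 3 or -3] -7 is outermost — add 7 both sides, so sub: 4*(-x) = 10 or 4.
Step 4. [4*(-x) = 10 or 4] divide by the outer 4 ⇒ div: -x = 5/2 or 1.
Step 5. [-x = 5/2 or 1] LHS negated; negate both sides, so neg: x = -5/2 or -1.

Answer: x ∈ {-5/2, -1}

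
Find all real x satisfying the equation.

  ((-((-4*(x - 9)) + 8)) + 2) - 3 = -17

Step 1. [((-((-4*(x - 9)) + 8)) + 2) - 3 = -17] 3 comes off first (add 3). So sub: (-((-4*(x - 9)) + 8)) + 2 = -14.
Step 2. [(-((-4*(x - 9)) + 8)) + 2 = -14] the outer +2 inverts by subtracting 2. So sub: -((-4*(x - 9)) + 8) = -16.
Step 3. [-((-4*(x - 9)) + 8) = -16] flip signs both sides, so neg: (-4*(x - 9)) + 8 = 16.
Step 4. [(-4*(x - 9)) + 8 = 16] the outer +8 inverts by subtracting 8. So sub: -4*(x - 9) = 8.
Step 5. [-4*(x - 9) = 8] LHS = -4·(…); ÷-4 both sides ⇒ div: x - 9 = -2.
Step 6. [x - 9 = -2] -9 is outermost — add 9 both sides. So sub: x = 7.

Answer: x ∈ {7}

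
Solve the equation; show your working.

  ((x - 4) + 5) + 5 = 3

Step 1. [((x - 4) + 5) + 5 = 3] +5 is outermost — subtract 5 both sides ⇒ sub: (x - 4) + 5 = -2.
Step 2. [(x - 4) + 5 = -2] +5 is outermost — subtract 5 both sides, so sub: x - 4 = -7.
Step 3. [x - 4 = -7] add 4: x sits inside (… - 4), so sub: x = -3.

Answer: x ∈ {-3}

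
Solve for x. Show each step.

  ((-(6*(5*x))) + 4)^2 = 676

Step 1. [((-(6*(5*x))) + 4)^2 = 676] 676 ≥ 0, LHS is (·)² — take ±√, so sqrt: (-(6*(5*x))) + 4 = 26 or -26.
Step 2. [(-(6*(5*x))) + 4 = 26 or -26] 4 comes off first (subtract 4), so sub: -(6*(5*x)) = 22 or -30.
Step 3. [-(6*(5*x)) = 22 or -30] LHS negated; negate both sides. So neg: 6*(5*x) = -22 or 30.
Step 4. [6*(5*x) = -22 or 30] 6·(inner) — divide through by 6 ⇒ div: 5*x = -11/3 or 5.
Step 5. [5*x = -11/3 or 5] 5·(inner) — divide through by 5, so div: x = -11/15 or 1.

Answer: x ∈ {-11/15, 1}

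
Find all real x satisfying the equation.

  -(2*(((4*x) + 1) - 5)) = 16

Step 1. [-(2*(((4*x) + 1) - 5)) = 16] flip signs both sides ⇒ neg: 2*(((4*x) + 1) - 5) = -16.
Step 2. [2*(((4*x) + 1) - 5) = -16] divide by the outer 2. So div: ((4*x) + 1) - 5 = -8.
Step 3. [((4*x) + 1) - 5 = -8] the outer -5 inverts by adding 5. So sub: (4*x) + 1 = -3.
Step 4. [(4*x) + 1 = -3] peel the +1: subtract 1 from each side. So sub: 4*x = -4.
Step 5. [4*x = -4] LHS = 4·(…); ÷4 both sides ⇒ div: x = -1.

Answer: x ∈ {-1}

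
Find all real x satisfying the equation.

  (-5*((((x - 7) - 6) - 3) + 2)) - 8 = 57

Step 1. [(-5*((((x - 7) - 6) - 3) + 2)) - 8 = 57] 8 comes off first (add 8). So sub: -5*((((x - 7) - 6) - 3) + 2) = 65.
Step 2. [-5*((((x - 7) - 6) - 3) + 2) = 65] -5·(inner) — divide through by -5 ⇒ div: (((x - 7) - 6) - 3) + 2 = -13.
Step 3. [(((x - 7) - 6) - 3) + 2 = -13] peel the +2: subtract 2 from each side. So sub: ((x - 7) - 6) - 3 = -15.
Step 4. [((x - 7) - 6) - 3 = -15] the outer -3 inverts by adding 3 ⇒ sub: (x - 7) - 6 = -12.
Step 5. [(x - 7) - 6 = -12] 6 comes off first (add 6) ⇒ sub: x - 7 = -6.
Step 6. [x - 7 = -6] add 7: x sits inside (… - 7), so sub: x = 1.

Answer: x ∈ {1}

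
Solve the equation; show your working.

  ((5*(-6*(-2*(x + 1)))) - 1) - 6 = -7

Step 1. [((5*(-6*(-2*(x + 1)))) - 1) - 6 = -7] -6 is outermost — add 6 both sides ⇒ sub: (5*(-6*(-2*(x + 1)))) - 1 = -1.
Step 2. [(5*(-6*(-2*(x + 1)))) - 1 = -1] the outer -1 inverts by adding 1, so sub: 5*(-6*(-2*(x + 1))) = 0.
Step 3. [5*(-6*(-2*(x + 1))) = 0] divide by the outer 5. So div: -6*(-2*(x + 1)) = 0.
Step 4. [-6*(-2*(x + 1)) = 0] leading coefficient -6: divide by -6 ⇒ div: -2*(x + 1) = 0.
Step 5. [-2*(x + 1) = 0] leading coefficient -2: divide by -2, so div: x + 1 = 0.
Step 6. [x + 1 = 0] peel the +1: subtract 1 from each side, so sub: x = -1.

Answer: x ∈ {-1}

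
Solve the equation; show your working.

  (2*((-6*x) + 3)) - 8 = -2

Step 1. [(2*((-6*x) + 3)) - 8 = -2] 8 comes off first (add 8). So sub: 2*((-6*x) + 3) = 6.
Step 2. [2*((-6*x) + 3) = 6] leading coefficient 2: divide by 2. So div: (-6*x) + 3 = 3.
Step 3. [(-6*x) + 3 = 3] peel the +3: subtract 3 from each side, so sub: -6*x = 0.
Step 4. [-6*x = 0] divide by the outer -6. So div: x = 0.

Answer: x ∈ {0}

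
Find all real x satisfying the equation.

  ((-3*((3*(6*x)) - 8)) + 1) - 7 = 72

Step 1. [((-3*((3*(6*x)) - 8)) + 1) - 7 = 72] -7 is outermost — add 7 both sides. So sub: (-3*((3*(6*x)) - 8)) + 1 = 79.
Step 2. [(-3*((3*(6*x)) - 8)) + 1 = 79] 1 comes off first (subtract 1), so sub: -3*((3*(6*x)) - 8) = 78.
Step 3. [-3*((3*(6*x)) - 8) = 78] -3·(inner) — divide through by -3, so div: (3*(6*x)) - 8 = -26.
Step 4. [(3*(6*x)) - 8 = -26] 8 comes off first (add 8). So sub: 3*(6*x) = -18.
Step 5. [3*(6*x) = -18] leading coefficient 3: divide by 3. So div: 6*x = -6.
Step 6. [6*x = -6] 6 out front; divide by 6 ⇒ div: x = -1.

Answer: x ∈ {-1}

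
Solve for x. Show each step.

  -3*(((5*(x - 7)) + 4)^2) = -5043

Step 1. [-3*(((5*(x - 7)) + 4)^2) = -5043] -3·(inner) — divide through by -3 ⇒ div: ((5*(x - 7)) + 4)^2 = 1681.
Step 2. [((5*(x - 7)) + 4)^2 = 1681] √ both sides: 1681 ≥ 0 gives two branches, so sqrt: (5*(x - 7)) + 4 = 41 or -41.
Step 3. [(5*(x - 7)) + 4 = 41 or -41] subtract 4: x sits inside (… + 4). So sub: 5*(x - 7) = 37 or -45.
Step 4. [5*(x - 7) = 37 or -45] 5·(inner) — divide through by 5 ⇒ div: x - 7 = 37/5 or -9.
Step 5. [x - 7 = 37/5 or -9] the outer -7 inverts by adding 7. So sub: x = 72/5 or -2.

Answer: x ∈ {-2, 72/5}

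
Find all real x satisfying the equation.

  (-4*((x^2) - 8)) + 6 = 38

Step 1. [(-4*((x^2) - 8)) + 6 = 38] +6 is outermost — subtract 6 both sides. So sub: -4*((x^2) - 8) = 32.
Step 2. [-4*((x^2) - 8) = 32] -4·(inner) — divide through by -4 ⇒ div: (x^2) - 8 = -8.
Step 3. [(x^2) - 8 = -8] 8 comes off first (add 8), so sub: x^2 = 0.
Step 4. [x^2 = 0] LHS squared, RHS 0 ≥ 0: apply √ (±). So sqrt: x = 0.

Answer: x ∈ {0}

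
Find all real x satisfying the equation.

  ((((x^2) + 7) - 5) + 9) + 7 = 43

Step 1. [((((x^2) + 7) - 5) + 9) + 7 = 43] peel the +7: subtract 7 from each side ⇒ sub: (((x^2) + 7) - 5) + 9 = 36.
Step 2. [(((x^2) + 7) - 5) + 9 = 36] 9 comes off first (subtract 9). So sub: ((x^2) + 7) - 5 = 27.
Step 3. [((x^2) + 7) - 5 = 27] 5 comes off first (add 5). So sub: (x^2) + 7 = 32.
Step 4. [(x^2) + 7 = 32] the outer +7 inverts by subtracting 7. So sub: x^2 = 25.
Step 5. [x^2 = 25] √ both sides: 25 ≥ 0 gives two branches. So sqrt: x = 5 or -5.

Answer: x ∈ {-5, 5}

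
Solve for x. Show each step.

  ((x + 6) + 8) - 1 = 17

Step 1. [((x + 6) + 8) - 1 = 17] -1 is outermost — add 1 both sides ⇒ sub: (x + 6) + 8 = 18.
Step 2. [(x + 6) + 8 = 18] the outer +8 inverts by subtracting 8, so sub: x + 6 = 10.
Step 3. [x + 6 = 10] 6 comes off first (subtract 6) ⇒ sub: x = 4.

Answer: x ∈ {4}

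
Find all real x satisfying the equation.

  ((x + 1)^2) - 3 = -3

Step 1. [((x + 1)^2) - 3 = -3] add 3: x sits inside (… - 3) ⇒ sub: (x + 1)^2 = 0.
Step 2. [(x + 1)^2 = 0] √ both sides: 0 ≥ 0 gives two branches. So sqrt: x + 1 = 0.
Step 3. [x + 1 = 0] peel the +1: subtract 1 from each side ⇒ sub: x = -1.

Answer: x ∈ {-1}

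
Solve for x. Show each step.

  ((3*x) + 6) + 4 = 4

Step 1. [((3*x) + 6) + 4 = 4] +4 is outermost — subtract 4 both sides ⇒ sub: (3*x) + 6 = 0.
Step 2. [(3*x) + 6 = 0] subtract 6: x sits inside (… + 6), so sub: 3*x = -6.
Step 3. [3*x = -6] leading coefficient 3: divide by 3 ⇒ div: x = -2.

Answer: x ∈ {-2}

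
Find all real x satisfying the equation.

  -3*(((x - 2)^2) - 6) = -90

Step 1. [-3*(((x - 2)^2) - 6) = -90] -3 out front; divide by -3, so div: ((x - 2)^2) - 6 = 30.
Step 2. [((x - 2)^2) - 6 = 30] the outer -6 inverts by adding 6. So sub: (x - 2)^2 = 36.
Step 3. [(x - 2)^2 = 36] LHS squared, RHS 36 ≥ 0: apply √ (±). So sqrt: x - 2 = 6 or -6.
Step 4. [x - 2 = 6 or -6] -2 is outermost — add 2 both sides. So sub: x = 8 or -4.

Answer: x ∈ {-4, 8}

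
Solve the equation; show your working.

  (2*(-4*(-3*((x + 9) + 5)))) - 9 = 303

Step 1. [(2*(-4*(-3*((x + 9) + 5)))) - 9 = 303] -9 is outermost — add 9 both sides. So sub: 2*(-4*(-3*((x + 9) + 5))) = 312.
Step 2. [2*(-4*(-3*((x + 9) + 5))) = 312] LHS = 2·(…); ÷2 both sides. So div: -4*(-3*((x + 9) + 5)) = 156.
Step 3. [-4*(-3*((x + 9) + 5)) = 156] leading coefficient -4: divide by -4 ⇒ div: -3*((x + 9) + 5) = -39.
Step 4. [-3*((x + 9) + 5) = -39] leading coefficient -3: divide by -3 ⇒ div: (x + 9) + 5 = 13.
Step 5. [(x + 9) + 5 = 13] the outer +5 inverts by subtracting 5. So sub: x + 9 = 8.
Step 6. [x + 9 = 8] the outer +9 inverts by subtracting 9. So sub: x = -1.

Answer: x ∈ {-1}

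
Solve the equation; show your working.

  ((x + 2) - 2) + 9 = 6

Step 1. [((x + 2) - 2) + 9 = 6] the outer +9 inverts by subtracting 9 ⇒ sub: (x + 2) - 2 = -3.
Step 2. [(x + 2) - 2 = -3] 2 comes off first (add 2). So sub: x + 2 = -1.
Step 3. [x + 2 = -1] +2 is outermost — subtract 2 both sides. So sub: x = -3.

Answer: x ∈ {-3}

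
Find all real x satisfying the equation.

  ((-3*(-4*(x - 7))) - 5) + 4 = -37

Step 1. [((-3*(-4*(x - 7))) - 5) + 4 = -37] the outer +4 inverts by subtracting 4. So sub: (-3*(-4*(x - 7))) - 5 = -41.
Step 2. [(-3*(-4*(x - 7))) - 5 = -41] 5 comes off first (add 5) ⇒ sub: -3*(-4*(x - 7)) = -36.
Step 3. [-3*(-4*(x - 7)) = -36] leading coefficient -3: divide by -3, so div: -4*(x - 7) = 12.
Step 4. [-4*(x - 7) = 12] leading coefficient -4: divide by -4. So div: x - 7 = -3.
Step 5. [x - 7 = -3] peel the -7: add 7 from each side ⇒ sub: x = 4.

Answer: x ∈ {4}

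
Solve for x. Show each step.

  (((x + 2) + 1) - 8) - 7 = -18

Step 1. [(((x + 2) + 1) - 8) - 7 = -18] -7 is outermost — add 7 both sides, so sub: ((x + 2) + 1) - 8 = -11.
Step 2. [((x + 2) + 1) - 8 = -11] -8 is outermost — add 8 both sides, so sub: (x + 2) + 1 = -3.
Step 3. [(x + 2) + 1 = -3] the outer +1 inverts by subtracting 1. So sub: x + 2 = -4.
Step 4. [x + 2 = -4] the outer +2 inverts by subtracting 2, so sub: x = -6.

Answer: x ∈ {-6}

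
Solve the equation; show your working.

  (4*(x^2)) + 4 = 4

Step 1. [(4*(x^2)) + 4 = 4] 4 | LHS and 4 | 4: pull 4 out. So factor: (x^2) + 1 = 1.
Step 2. [(x^2) + 1 = 1] +1 is outermost — subtract 1 both sides ⇒ sub: x^2 = 0.
Step 3. [x^2 = 0] LHS squared, RHS 0 ≥ 0: apply √ (±) ⇒ sqrt: x = 0.

Answer: x ∈ {0}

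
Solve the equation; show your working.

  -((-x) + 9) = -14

Step 1. [-((-x) + 9) = -14] flip signs both sides ⇒ neg: (-x) + 9 = 14.
Step 2. [(-x) + 9 = 14] subtract 9: x sits inside (… + 9) ⇒ sub: -x = 5.
Step 3. [-x = 5] LHS negated; negate both sides ⇒ neg: x = -5.

Answer: x ∈ {-5}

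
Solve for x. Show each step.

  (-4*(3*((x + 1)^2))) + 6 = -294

Step 1. [(-4*(3*((x + 1)^2))) + 6 = -294] 6 comes off first (subtract 6) ⇒ sub: -4*(3*((x + 1)^2)) = -300.
Step 2. [-4*(3*((x + 1)^2)) = -300] divide by the outer -4 ⇒ div: 3*((x + 1)^2) = 75.
Step 3. [3*((x + 1)^2) = 75] 3 out front; divide by 3, so div: (x + 1)^2 = 25.
Step 4. [(x + 1)^2 = 25] LHS squared, RHS 25 ≥ 0: apply √ (±). So sqrt: x + 1 = 5 or -5.
Step 5. [x + 1 = 5 or -5] +1 is outermost — subtract 1 both sides. So sub: x = 4 or -6.

Answer: x ∈ {-6, 4}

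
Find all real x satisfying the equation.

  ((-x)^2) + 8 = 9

Step 1. [((-x)^2) + 8 = 9] the outer +8 inverts by subtracting 8 ⇒ sub: (-x)^2 = 1.
Step 2. [(-x)^2 = 1] LHS squared, RHS 1 ≥ 0: apply √ (±). So sqrt: -x = 1 or -1.
Step 3. [-x = 1 or -1] flip signs both sides. So neg: x = -1 or 1.

Answer: x ∈ {-1, 1}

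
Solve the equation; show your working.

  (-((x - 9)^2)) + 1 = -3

Step 1. [(-((x - 9)^2)) + 1 = -3] 1 comes off first (subtract 1) ⇒ sub: -((x - 9)^2) = -4.
Step 2. [-((x - 9)^2) = -4] flip signs both sides. So neg: (x - 9)^2 = 4.
Step 3. [(x - 9)^2 = 4] √ both sides: 4 ≥ 0 gives two branches ⇒ sqrt: x - 9 = 2 or -2.
Step 4. [x - 9 = 2 or -2] add 9: x sits inside (… - 9) ⇒ sub: x = 11 or 7.

Answer: x ∈ {7, 11}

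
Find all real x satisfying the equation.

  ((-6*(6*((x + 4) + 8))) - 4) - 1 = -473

Step 1. [((-6*(6*((x + 4) + 8))) - 4) - 1 = -473] add 1: x sits inside (… - 1), so sub: (-6*(6*((x + 4) + 8))) - 4 = -472.
Step 2. [(-6*(6*((x + 4) + 8))) - 4 = -472] the outer -4 inverts by adding 4. So sub: -6*(6*((x + 4) + 8)) = -468.
Step 3. [-6*(6*((x + 4) + 8)) = -468] -6 out front; divide by -6. So div: 6*((x + 4) + 8) = 78.
Step 4. [6*((x + 4) + 8) = 78] 6 out front; divide by 6, so div: (x + 4) + 8 = 13.
Step 5. [(x + 4) + 8 = 13] subtract 8: x sits inside (… + 8) ⇒ sub: x + 4 = 5.
Step 6. [x + 4 = 5] the outer +4 inverts by subtracting 4, so sub: x = 1.

Answer: x ∈ {1}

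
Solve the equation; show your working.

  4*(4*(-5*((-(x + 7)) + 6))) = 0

Step 1. [4*(4*(-5*((-(x + 7)) + 6))) = 0] leading coefficient 4: divide by 4. So div: 4*(-5*((-(x + 7)) + 6)) = 0.
Step 2. [4*(-5*((-(x + 7)) + 6)) = 0] 4 out front; divide by 4, so div: -5*((-(x + 7)) + 6) = 0.
Step 3. [-5*((-(x + 7)) + 6) = 0] LHS = -5·(…); ÷-5 both sides. So div: (-(x + 7)) + 6 = 0.
Step 4. [(-(x + 7)) + 6 = 0] +6 is outermost — subtract 6 both sides, so sub: -(x + 7) = -6.
Step 5. [-(x + 7) = -6] LHS negated; negate both sides, so neg: x + 7 = 6.
Step 6. [x + 7 = 6] peel the +7: subtract 7 from each side ⇒ sub: x = -1.

Answer: x ∈ {-1}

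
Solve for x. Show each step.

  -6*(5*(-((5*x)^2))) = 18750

Step 1. [-6*(5*(-((5*x)^2))) = 18750] leading coefficient -6: divide by -6. So div: 5*(-((5*x)^2)) = -3125.
Step 2. [5*(-((5*x)^2)) = -3125] 5·(inner) — divide through by 5. So div: -((5*x)^2) = -625.
Step 3. [-((5*x)^2) = -625] LHS negated; negate both sides. So neg: (5*x)^2 = 625.
Step 4. [(5*x)^2 = 625] √ both sides: 625 ≥ 0 gives two branches ⇒ sqrt: 5*x = 25 or -25.
Step 5. [5*x = 25 or -25] LHS = 5·(…); ÷5 both sides. So div: x = 5 or -5.

Answer: x ∈ {-5, 5}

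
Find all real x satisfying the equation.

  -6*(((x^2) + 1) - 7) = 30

Step 1. [-6*(((x^2) + 1) - 7) = 30] -6·(inner) — divide through by -6, so div: ((x^2) + 1) - 7 = -5.
Step 2. [((x^2) + 1) - 7 = -5] the outer -7 inverts by adding 7. So sub: (x^2) + 1 = 2.
Step 3. [(x^2) + 1 = 2] +1 is outermost — subtract 1 both sides ⇒ sub: x^2 = 1.
Step 4. [x^2 = 1] √ both sides: 1 ≥ 0 gives two branches, so sqrt: x = 1 or -1.

Answer: x ∈ {-1, 1}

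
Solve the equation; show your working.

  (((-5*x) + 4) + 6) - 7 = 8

Step 1. [(((-5*x) + 4) + 6) - 7 = 8] the outer -7 inverts by adding 7. So sub: ((-5*x) + 4) + 6 = 15.
Step 2. [((-5*x) + 4) + 6 = 15] 6 comes off first (subtract 6) ⇒ sub: (-5*x) + 4 = 9.
Step 3. [(-5*x) + 4 = 9] peel the +4: subtract 4 from each side. So sub: -5*x = 5.
Step 4. [-5*x = 5] -5·(inner) — divide through by -5, so div: x = -1.

Answer: x ∈ {-1}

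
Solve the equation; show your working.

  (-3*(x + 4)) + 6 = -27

Step 1. [(-3*(x + 4)) + 6 = -27] -3 | LHS and -3 | -27: pull -3 out. So factor: (x + 4) - 2 = 9.
Step 2. [(x + 4) - 2 = 9] add 2: x sits inside (… - 2), so sub: x + 4 = 11.
Step 3. [x + 4 = 11] the outer +4 inverts by subtracting 4, so sub: x = 7.

Answer: x ∈ {7}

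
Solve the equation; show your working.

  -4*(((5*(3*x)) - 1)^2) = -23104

Step 1. [-4*(((5*(3*x)) - 1)^2) = -23104] leading coefficient -4: divide by -4, so div: ((5*(3*x)) - 1)^2 = 5776.
Step 2. [((5*(3*x)) - 1)^2 = 5776] LHS squared, RHS 5776 ≥ 0: apply √ (±), so sqrt: (5*(3*x)) - 1 = 76 or -76.
Step 3. [(5*(3*x)) - 1 = 76 or -76] add 1: x sits inside (… - 1). So sub: 5*(3*x) = 77 or -75.
Step 4. [5*(3*x) = 77 or -75] 5·(inner) — divide through by 5, so div: 3*x = 77/5 or -15.
Step 5. [3*x = 77/5 or -15] LHS = 3·(…); ÷3 both sides. So div: x = 77/15 or -5.

Answer: x ∈ {-5, 77/15}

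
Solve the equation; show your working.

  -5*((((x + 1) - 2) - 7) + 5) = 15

Step 1. [-5*((((x + 1) - 2) - 7) + 5) = 15] -5 out front; divide by -5, so div: (((x + 1) - 2) - 7) + 5 = -3.
Step 2. [(((x + 1) - 2) - 7) + 5 = -3] peel the +5: subtract 5 from each side, so sub: ((x + 1) - 2) - 7 = -8.
Step 3. [((x + 1) - 2) - 7 = -8] add 7: x sits inside (… - 7). So sub: (x + 1) - 2 = -1.
Step 4. [(x + 1) - 2 = -1] peel the -2: add 2 from each side, so sub: x + 1 = 1.
Step 5. [x + 1 = 1] 1 comes off first (subtract 1). So sub: x = 0.

Answer: x ∈ {0}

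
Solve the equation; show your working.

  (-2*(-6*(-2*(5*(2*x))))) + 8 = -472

Step 1. [(-2*(-6*(-2*(5*(2*x))))) + 8 = -472] +8 is outermost — subtract 8 both sides, so sub: -2*(-6*(-2*(5*(2*x)))) = -480.
Step 2. [-2*(-6*(-2*(5*(2*x)))) = -480] divide by the outer -2 ⇒ div: -6*(-2*(5*(2*x))) = 240.
Step 3. [-6*(-2*(5*(2*x))) = 240] leading coefficient -6: divide by -6 ⇒ div: -2*(5*(2*x)) = -40.
Step 4. [-2*(5*(2*x)) = -40] -2 out front; divide by -2, so div: 5*(2*x) = 20.
Step 5. [5*(2*x) = 20] divide by the outer 5, so div: 2*x = 4.
Step 6. [2*x = 4] 2·(inner) — divide through by 2 ⇒ div: x = 2.

Answer: x ∈ {2}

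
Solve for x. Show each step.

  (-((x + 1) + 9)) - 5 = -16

Step 1. [(-((x + 1) + 9)) - 5 = -16] add 5: x sits inside (… - 5) ⇒ sub: -((x + 1) + 9) = -11.
Step 2. [-((x + 1) + 9) = -11] LHS negated; negate both sides. So neg: (x + 1) + 9 = 11.
Step 3. [(x + 1) + 9 = 11] peel the +9: subtract 9 from each side ⇒ sub: x + 1 = 2.
Step 4. [x + 1 = 2] subtract 1: x sits inside (… + 1) ⇒ sub: x = 1.

Answer: x ∈ {1}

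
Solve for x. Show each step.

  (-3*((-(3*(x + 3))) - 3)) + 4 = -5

Step 1. [(-3*((-(3*(x + 3))) - 3)) + 4 = -5] the outer +4 inverts by subtracting 4 ⇒ sub: -3*((-(3*(x + 3))) - 3) = -9.
Step 2. [-3*((-(3*(x + 3))) - 3) = -9] -3·(inner) — divide through by -3. So div: (-(3*(x + 3))) - 3 = 3.
Step 3. [(-(3*(x + 3))) - 3 = 3] -3 is outermost — add 3 both sides ⇒ sub: -(3*(x + 3)) = 6.
Step 4. [-(3*(x + 3)) = 6] LHS negated; negate both sides, so neg: 3*(x + 3) = -6.
Step 5. [3*(x + 3) = -6] divide by the outer 3 ⇒ div: x + 3 = -2.
Step 6. [x + 3 = -2] peel the +3: subtract 3 from each side. So sub: x = -5.

Answer: x ∈ {-5}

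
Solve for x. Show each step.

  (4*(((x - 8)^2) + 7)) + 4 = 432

Step 1. [(4*(((x - 8)^2) + 7)) + 4 = 432] 4 divides every term; factor it out, so factor: (((x - 8)^2) + 7) + 1 = 108.
Step 2. [(((x - 8)^2) + 7) + 1 = 108] +1 is outermost — subtract 1 both sides ⇒ sub: ((x - 8)^2) + 7 = 107.
Step 3. [((x - 8)^2) + 7 = 107] peel the +7: subtract 7 from each side. So sub: (x - 8)^2 = 100.
Step 4. [(x - 8)^2 = 100] 100 ≥ 0, LHS is (·)² — take ±√. So sqrt: x - 8 = 10 or -10.
Step 5. [x - 8 = 10 or -10] 8 comes off first (add 8). So sub: x = 18 or -2.

Answer: x ∈ {-2, 18}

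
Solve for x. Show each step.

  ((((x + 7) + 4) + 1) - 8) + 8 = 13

Step 1. [((((x + 7) + 4) + 1) - 8) + 8 = 13] peel the +8: subtract 8 from each side ⇒ sub: (((x + 7) + 4) + 1) - 8 = 5.
Step 2. [(((x + 7) + 4) + 1) - 8 = 5] 8 comes off first (add 8). So sub: ((x + 7) + 4) + 1 = 13.
Step 3. [((x + 7) + 4) + 1 = 13] +1 is outermost — subtract 1 both sides, so sub: (x + 7) + 4 = 12.
Step 4. [(x + 7) + 4 = 12] +4 is outermost — subtract 4 both sides, so sub: x + 7 = 8.
Step 5. [x + 7 = 8] +7 is outermost — subtract 7 both sides ⇒ sub: x = 1.

Answer: x ∈ {1}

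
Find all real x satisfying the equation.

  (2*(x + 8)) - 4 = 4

Step 1. [(2*(x + 8)) - 4 = 4] the outer -4 inverts by adding 4, so sub: 2*(x + 8) = 8.
Step 2. [2*(x + 8) = 8] LHS = 2·(…); ÷2 both sides. So div: x + 8 = 4.
Step 3. [x + 8 = 4] subtract 8: x sits inside (… + 8). So sub: x = -4.

Answer: x ∈ {-4}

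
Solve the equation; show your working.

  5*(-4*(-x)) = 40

Step 1. [5*(-4*(-x)) = 40] divide by the outer 5. So div: -4*(-x) = 8.
Step 2. [-4*(-x) = 8] -4·(inner) — divide through by -4, so div: -x = -2.
Step 3. [-x = -2] flip signs both sides. So neg: x = 2.

Answer: x ∈ {2}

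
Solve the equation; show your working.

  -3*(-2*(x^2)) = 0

Step 1. [-3*(-2*(x^2)) = 0] divide by the outer -3, so div: -2*(x^2) = 0.
Step 2. [-2*(x^2) = 0] leading coefficient -2: divide by -2 ⇒ div: x^2 = 0.
Step 3. [x^2 = 0] LHS squared, RHS 0 ≥ 0: apply √ (±). So sqrt: x = 0.

Answer: x ∈ {0}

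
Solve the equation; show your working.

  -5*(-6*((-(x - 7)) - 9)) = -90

Step 1. [-5*(-6*((-(x - 7)) - 9)) = -90] -5 out front; divide by -5. So div: -6*((-(x - 7)) - 9) = 18.
Step 2. [-6*((-(x - 7)) - 9) = 18] -6·(inner) — divide through by -6 ⇒ div: (-(x - 7)) - 9 = -3.
Step 3. [(-(x - 7)) - 9 = -3] the outer -9 inverts by adding 9, so sub: -(x - 7) = 6.
Step 4. [-(x - 7) = 6] leading − — multiply by −1, so neg: x - 7 = -6.
Step 5. [x - 7 = -6] add 7: x sits inside (… - 7) ⇒ sub: x = 1.

Answer: x ∈ {1}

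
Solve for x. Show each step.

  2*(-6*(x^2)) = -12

Step 1. [2*(-6*(x^2)) = -12] divide by the outer 2, so div: -6*(x^2) = -6.
Step 2. [-6*(x^2) = -6] -6·(inner) — divide through by -6, so div: x^2 = 1.
Step 3. [x^2 = 1] √ both sides: 1 ≥ 0 gives two branches ⇒ sqrt: x = 1 or -1.

Answer: x ∈ {-1, 1}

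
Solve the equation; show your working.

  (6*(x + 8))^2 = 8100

Step 1. [(6*(x + 8))^2 = 8100] √ both sides: 8100 ≥ 0 gives two branches, so sqrt: 6*(x + 8) = 90 or -90.
Step 2. [6*(x + 8) = 90 or -90] 6 out front; divide by 6, so div: x + 8 = 15 or -15.
Step 3. [x + 8 = 15 or -15] subtract 8: x sits inside (… + 8) ⇒ sub: x = 7 or -23.

Answer: x ∈ {-23, 7}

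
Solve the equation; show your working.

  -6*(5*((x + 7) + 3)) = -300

Step 1. [-6*(5*((x + 7) + 3)) = -300] divide by the outer -6. So div: 5*((x + 7) + 3) = 50.
Step 2. [5*((x + 7) + 3) = 50] LHS = 5·(…); ÷5 both sides, so div: (x + 7) + 3 = 10.
Step 3. [(x + 7) + 3 = 10] subtract 3: x sits inside (… + 3), so sub: x + 7 = 7.
Step 4. [x + 7 = 7] the outer +7 inverts by subtracting 7 ⇒ sub: x = 0.

Answer: x ∈ {0}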